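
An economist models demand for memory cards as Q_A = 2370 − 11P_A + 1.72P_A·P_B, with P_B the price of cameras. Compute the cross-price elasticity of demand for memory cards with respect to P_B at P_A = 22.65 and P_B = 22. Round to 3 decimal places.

0.288

At P_A = 22.65 and P_B = 22: Q_A = 2977.926.
∂Q_A/∂P_B = 1.72P_A = 1.72(22.65) = 38.9580.
ε = (∂Q_A/∂P_B)(P_B/Q_A) = 38.9580 × (22/2977.926) ≈ 0.288.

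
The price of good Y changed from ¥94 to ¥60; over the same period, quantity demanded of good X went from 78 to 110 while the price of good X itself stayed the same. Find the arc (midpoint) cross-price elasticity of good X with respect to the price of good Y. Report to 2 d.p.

-0.77

ΔQ_X = 110 − 78 = 32; ΔP_Y = 60 − 94 = -34.
Midpoints: Q̄_X = 94.0, P̄_Y = 77.00.
ε = (ΔQ_X/Q̄_X)/(ΔP_Y/P̄_Y) = (32/94.0)/(-34/77.00) ≈ -0.77.
ε < 0: good X and good Y are complements.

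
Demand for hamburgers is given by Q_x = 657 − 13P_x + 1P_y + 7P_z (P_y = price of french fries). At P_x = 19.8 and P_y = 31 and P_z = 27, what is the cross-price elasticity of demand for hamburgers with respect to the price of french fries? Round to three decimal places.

0.050

At P_x = 19.8 and P_y = 31 and P_z = 27: Q_x = 619.6.
∂Q_x/∂P_y = 1.
ε = (∂Q_x/∂P_y)(P_y/Q_x) = 1 × (31/619.6) ≈ 0.050.
Since ε > 0, hamburgers and french fries are substitutes.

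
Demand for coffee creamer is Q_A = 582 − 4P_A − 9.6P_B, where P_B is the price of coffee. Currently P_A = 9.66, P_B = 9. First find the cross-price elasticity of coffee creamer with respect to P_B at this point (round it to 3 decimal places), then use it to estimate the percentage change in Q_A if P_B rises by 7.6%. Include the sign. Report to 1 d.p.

At P_A = 9.66, P_B = 9: Q_A = 456.96.
∂Q_A/∂P_B = -9.6.
ε = (∂Q_A/∂P_B)(P_B/Q_A) = -9.6000 × 9/456.96 ≈ -0.189.
%ΔQ_A ≈ ε × %ΔP_B = -0.189 × (7.6%) = -1.4%.

-1.4%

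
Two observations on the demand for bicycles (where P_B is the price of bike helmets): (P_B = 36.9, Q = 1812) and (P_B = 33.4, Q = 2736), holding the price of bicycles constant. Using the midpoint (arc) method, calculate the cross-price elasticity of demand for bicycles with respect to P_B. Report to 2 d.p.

ΔQ_A = 2736 − 1812 = 924; ΔP_B = 33.4 − 36.9 = -3.5.
Midpoints: Q̄_A = 2274.0, P̄_B = 35.15.
ε = (ΔQ_A/Q̄_A)/(ΔP_B/P̄_B) = (924/2274.0)/(-3.5/35.15) ≈ -4.08.
ε < 0: bicycles and bike helmets are complements.

-4.08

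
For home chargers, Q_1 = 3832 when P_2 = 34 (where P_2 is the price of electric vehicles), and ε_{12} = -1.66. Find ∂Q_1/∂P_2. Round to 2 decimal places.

-187.09

ε = (∂Q_1/∂P_2)·(P_2/Q_1) ⇒ ∂Q_1/∂P_2 = ε·Q_1/P_2 = -1.66 × 3832/34 ≈ -187.09.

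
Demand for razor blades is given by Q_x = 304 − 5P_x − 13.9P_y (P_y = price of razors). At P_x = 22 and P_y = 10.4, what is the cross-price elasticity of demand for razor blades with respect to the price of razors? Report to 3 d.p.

At P_x = 22 and P_y = 10.4: Q_x = 49.44.
∂Q_x/∂P_y = -13.9.
ε = (∂Q_x/∂P_y)(P_y/Q_x) = -13.9 × (10.4/49.44) ≈ -2.924.
Since ε < 0, razor blades and razors are complements.

-2.924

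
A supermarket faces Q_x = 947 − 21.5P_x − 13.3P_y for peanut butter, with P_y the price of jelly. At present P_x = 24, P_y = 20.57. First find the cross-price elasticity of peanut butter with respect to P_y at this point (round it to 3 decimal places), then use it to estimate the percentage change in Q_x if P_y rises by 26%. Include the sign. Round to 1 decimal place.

At P_x = 24, P_y = 20.57: Q_x = 157.419.
∂Q_x/∂P_y = -13.3.
ε = (∂Q_x/∂P_y)(P_y/Q_x) = -13.3000 × 20.57/157.419 ≈ -1.738.
%ΔQ_x ≈ ε × %ΔP_y = -1.738 × (26%) = -45.2%.

-45.2%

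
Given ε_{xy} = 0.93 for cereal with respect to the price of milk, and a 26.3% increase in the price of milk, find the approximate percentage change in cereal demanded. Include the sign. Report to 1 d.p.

%ΔQ ≈ ε × %ΔP of milk = 0.93 × (26.3%) = 24.5%.
Demand for cereal rises by about 24.5%.

24.5%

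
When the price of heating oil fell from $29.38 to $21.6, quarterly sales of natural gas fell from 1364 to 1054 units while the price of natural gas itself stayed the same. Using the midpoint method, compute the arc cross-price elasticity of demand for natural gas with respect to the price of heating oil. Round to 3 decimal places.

0.840

ΔQ_A = 1054 − 1364 = -310; ΔP_B = 21.6 − 29.38 = -7.78.
Midpoints: Q̄_A = 1209.0, P̄_B = 25.49.
ε = (ΔQ_A/Q̄_A)/(ΔP_B/P̄_B) = (-310/1209.0)/(-7.78/25.49) ≈ 0.840.
ε > 0: natural gas and heating oil are substitutes.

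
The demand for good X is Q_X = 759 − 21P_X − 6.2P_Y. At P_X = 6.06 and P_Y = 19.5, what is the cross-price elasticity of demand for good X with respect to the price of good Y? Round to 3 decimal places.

-0.237

At P_X = 6.06 and P_Y = 19.5: Q_X = 510.84.
∂Q_X/∂P_Y = -6.2.
ε = (∂Q_X/∂P_Y)(P_Y/Q_X) = -6.2 × (19.5/510.84) ≈ -0.237.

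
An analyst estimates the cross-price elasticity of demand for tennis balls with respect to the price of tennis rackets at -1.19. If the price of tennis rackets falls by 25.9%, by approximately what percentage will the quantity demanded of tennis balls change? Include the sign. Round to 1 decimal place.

%ΔQ ≈ ε × %ΔP of tennis rackets = -1.19 × (-25.9%) = 30.8%.

30.8%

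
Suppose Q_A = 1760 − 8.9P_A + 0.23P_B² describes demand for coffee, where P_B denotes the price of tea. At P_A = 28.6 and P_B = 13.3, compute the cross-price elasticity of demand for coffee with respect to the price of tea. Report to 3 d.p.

At P_A = 28.6 and P_B = 13.3: Q_A = 1546.145.
∂Q_A/∂P_B = 0.46P_B = 0.46(13.3) = 6.1180.
ε = (∂Q_A/∂P_B)(P_B/Q_A) = 6.1180 × (13.3/1546.145) ≈ 0.053.
ε > 0: substitutes.

0.053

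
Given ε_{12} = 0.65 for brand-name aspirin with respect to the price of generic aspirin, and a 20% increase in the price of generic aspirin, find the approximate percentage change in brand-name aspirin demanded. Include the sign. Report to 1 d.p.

13.0%

%ΔQ ≈ ε × %ΔP of generic aspirin = 0.65 × (20%) = 13.0%.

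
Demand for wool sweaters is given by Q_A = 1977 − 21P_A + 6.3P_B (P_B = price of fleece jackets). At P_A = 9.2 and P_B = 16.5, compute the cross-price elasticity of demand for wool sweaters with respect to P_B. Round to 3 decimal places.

At P_A = 9.2 and P_B = 16.5: Q_A = 1887.75.
∂Q_A/∂P_B = 6.3.
ε = (∂Q_A/∂P_B)(P_B/Q_A) = 6.3 × (16.5/1887.75) ≈ 0.055.
Since ε > 0, wool sweaters and fleece jackets are substitutes.

0.055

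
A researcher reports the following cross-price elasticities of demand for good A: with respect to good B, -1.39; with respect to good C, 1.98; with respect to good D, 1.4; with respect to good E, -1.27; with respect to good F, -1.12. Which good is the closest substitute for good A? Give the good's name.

Substitutes have ε > 0. Among the positive values, 1.98 (good C) is largest.

good C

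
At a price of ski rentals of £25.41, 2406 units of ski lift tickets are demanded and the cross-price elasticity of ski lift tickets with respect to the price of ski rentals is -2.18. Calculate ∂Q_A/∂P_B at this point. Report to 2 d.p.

ε = (∂Q_A/∂P_B)·(P_B/Q_A) ⇒ ∂Q_A/∂P_B = ε·Q_A/P_B = -2.18 × 2406/25.41 ≈ -206.42.

-206.42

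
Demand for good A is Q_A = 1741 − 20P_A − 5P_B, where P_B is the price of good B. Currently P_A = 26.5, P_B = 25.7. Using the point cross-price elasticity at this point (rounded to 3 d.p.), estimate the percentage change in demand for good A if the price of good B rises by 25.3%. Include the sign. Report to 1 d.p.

-3.0%

At P_A = 26.5, P_B = 25.7: Q_A = 1082.5.
∂Q_A/∂P_B = -5.
ε = (∂Q_A/∂P_B)(P_B/Q_A) = -5.0000 × 25.7/1082.5 ≈ -0.119.
%ΔQ_A ≈ ε × %ΔP_B = -0.119 × (25.3%) = -3.0%.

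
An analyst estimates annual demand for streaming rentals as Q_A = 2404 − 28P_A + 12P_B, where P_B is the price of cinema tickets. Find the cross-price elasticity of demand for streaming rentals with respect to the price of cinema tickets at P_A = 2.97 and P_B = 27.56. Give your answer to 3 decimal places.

0.125

At P_A = 2.97 and P_B = 27.56: Q_A = 2651.56.
∂Q_A/∂P_B = 12.
ε = (∂Q_A/∂P_B)(P_B/Q_A) = 12 × (27.56/2651.56) ≈ 0.125.
Since ε > 0, streaming rentals and cinema tickets are substitutes.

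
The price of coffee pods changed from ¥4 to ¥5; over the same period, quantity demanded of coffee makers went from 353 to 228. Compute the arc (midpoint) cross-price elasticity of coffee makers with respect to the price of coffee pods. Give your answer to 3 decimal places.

ΔQ_A = 228 − 353 = -125; ΔP_B = 5 − 4 = 1.
Midpoints: Q̄_A = 290.5, P̄_B = 4.50.
ε = (ΔQ_A/Q̄_A)/(ΔP_B/P̄_B) = (-125/290.5)/(1/4.50) ≈ -1.936.

-1.936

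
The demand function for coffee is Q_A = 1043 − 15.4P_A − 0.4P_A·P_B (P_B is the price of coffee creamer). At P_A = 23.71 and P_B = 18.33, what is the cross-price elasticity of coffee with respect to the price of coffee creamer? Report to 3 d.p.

At P_A = 23.71 and P_B = 18.33: Q_A = 504.024.
∂Q_A/∂P_B = -0.4P_A = -0.4(23.71) = -9.4840.
ε = (∂Q_A/∂P_B)(P_B/Q_A) = -9.4840 × (18.33/504.024) ≈ -0.345.

-0.345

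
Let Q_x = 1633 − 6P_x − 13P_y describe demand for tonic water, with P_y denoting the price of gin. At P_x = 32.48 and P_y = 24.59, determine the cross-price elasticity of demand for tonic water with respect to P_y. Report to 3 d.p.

At P_x = 32.48 and P_y = 24.59: Q_x = 1118.45.
∂Q_x/∂P_y = -13.
ε = (∂Q_x/∂P_y)(P_y/Q_x) = -13 × (24.59/1118.45) ≈ -0.286.
Since ε < 0, tonic water and gin are complements.

-0.286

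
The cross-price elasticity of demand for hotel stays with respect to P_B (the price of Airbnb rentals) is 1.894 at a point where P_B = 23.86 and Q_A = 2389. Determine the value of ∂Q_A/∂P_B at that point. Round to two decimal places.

189.64

ε = (∂Q_A/∂P_B)·(P_B/Q_A) ⇒ ∂Q_A/∂P_B = ε·Q_A/P_B = 1.894 × 2389/23.86 ≈ 189.64.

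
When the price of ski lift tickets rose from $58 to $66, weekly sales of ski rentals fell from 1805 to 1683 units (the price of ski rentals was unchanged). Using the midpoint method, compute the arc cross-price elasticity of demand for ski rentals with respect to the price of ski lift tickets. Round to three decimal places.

-0.542

ΔQ_A = 1683 − 1805 = -122; ΔP_B = 66 − 58 = 8.
Midpoints: Q̄_A = 1744.0, P̄_B = 62.00.
ε = (ΔQ_A/Q̄_A)/(ΔP_B/P̄_B) = (-122/1744.0)/(8/62.00) ≈ -0.542.
ε < 0: ski rentals and ski lift tickets are complements.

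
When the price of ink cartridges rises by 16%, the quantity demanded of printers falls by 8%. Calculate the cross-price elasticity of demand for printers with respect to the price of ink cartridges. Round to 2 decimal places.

-0.50

ε = (%ΔQ of printers) / (%ΔP of ink cartridges) = (-8%) / (16%) ≈ -0.50.
Negative cross-price elasticity: complements.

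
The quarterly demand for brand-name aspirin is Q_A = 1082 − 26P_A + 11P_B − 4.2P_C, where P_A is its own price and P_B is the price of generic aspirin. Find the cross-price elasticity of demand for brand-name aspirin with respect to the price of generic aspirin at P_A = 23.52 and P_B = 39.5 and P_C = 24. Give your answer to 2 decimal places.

At P_A = 23.52 and P_B = 39.5 and P_C = 24: Q_A = 804.18.
∂Q_A/∂P_B = 11.
ε = (∂Q_A/∂P_B)(P_B/Q_A) = 11 × (39.5/804.18) ≈ 0.54.
Since ε > 0, brand-name aspirin and generic aspirin are substitutes.

0.54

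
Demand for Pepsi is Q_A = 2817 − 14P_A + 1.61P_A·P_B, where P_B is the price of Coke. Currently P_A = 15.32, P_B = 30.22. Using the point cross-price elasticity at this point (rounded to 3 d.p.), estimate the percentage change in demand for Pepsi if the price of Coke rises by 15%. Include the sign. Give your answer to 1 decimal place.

3.3%

At P_A = 15.32, P_B = 30.22: Q_A = 3347.902.
∂Q_A/∂P_B = 1.61P_A = 24.6652.
ε = (∂Q_A/∂P_B)(P_B/Q_A) = 24.6652 × 30.22/3347.902 ≈ 0.223.
%ΔQ_A ≈ ε × %ΔP_B = 0.223 × (15%) = 3.3%.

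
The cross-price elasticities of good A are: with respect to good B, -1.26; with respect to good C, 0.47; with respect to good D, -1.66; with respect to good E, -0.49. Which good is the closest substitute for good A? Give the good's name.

good C

Substitutes have ε > 0. Among the positive values, 0.47 (good C) is largest.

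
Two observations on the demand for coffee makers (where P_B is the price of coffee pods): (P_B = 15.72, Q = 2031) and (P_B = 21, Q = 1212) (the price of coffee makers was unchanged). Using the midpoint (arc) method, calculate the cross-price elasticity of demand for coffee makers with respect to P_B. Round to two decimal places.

ΔQ_A = 1212 − 2031 = -819; ΔP_B = 21 − 15.72 = 5.28.
Midpoints: Q̄_A = 1621.5, P̄_B = 18.36.
ε = (ΔQ_A/Q̄_A)/(ΔP_B/P̄_B) = (-819/1621.5)/(5.28/18.36) ≈ -1.76.
ε < 0: coffee makers and coffee pods are complements.

-1.76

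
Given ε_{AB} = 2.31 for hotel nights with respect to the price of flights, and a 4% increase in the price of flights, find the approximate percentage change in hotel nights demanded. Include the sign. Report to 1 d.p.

%ΔQ ≈ ε × %ΔP of flights = 2.31 × (4%) = 9.2%.

9.2%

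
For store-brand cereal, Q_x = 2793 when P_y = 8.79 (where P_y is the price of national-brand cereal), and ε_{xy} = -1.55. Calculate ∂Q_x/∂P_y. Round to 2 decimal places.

ε = (∂Q_x/∂P_y)·(P_y/Q_x) ⇒ ∂Q_x/∂P_y = ε·Q_x/P_y = -1.55 × 2793/8.79 ≈ -492.51.

-492.51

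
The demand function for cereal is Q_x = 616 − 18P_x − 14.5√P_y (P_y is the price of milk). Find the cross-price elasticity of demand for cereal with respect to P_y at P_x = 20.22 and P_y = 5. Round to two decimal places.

-0.07

At P_x = 20.22 and P_y = 5: Q_x = 219.617.
∂Q_x/∂P_y = -14.5/(2√P_y) = -14.5/(2√5) = -3.2423.
ε = (∂Q_x/∂P_y)(P_y/Q_x) = -3.2423 × (5/219.617) ≈ -0.07.
ε < 0: complements.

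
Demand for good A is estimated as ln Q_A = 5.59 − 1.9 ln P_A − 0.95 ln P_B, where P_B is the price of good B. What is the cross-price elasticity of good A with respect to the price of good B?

In a log-linear (constant-elasticity) demand function, the coefficient on ln P_B is the cross-price elasticity.
ε = -0.95. Negative, so good A and good B are complements.

-0.95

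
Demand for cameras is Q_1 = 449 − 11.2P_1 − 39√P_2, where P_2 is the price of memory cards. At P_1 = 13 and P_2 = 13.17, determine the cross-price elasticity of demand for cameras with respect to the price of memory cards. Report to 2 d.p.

-0.44

At P_1 = 13 and P_2 = 13.17: Q_1 = 161.867.
∂Q_1/∂P_2 = -39/(2√P_2) = -39/(2√13.17) = -5.3733.
ε = (∂Q_1/∂P_2)(P_2/Q_1) = -5.3733 × (13.17/161.867) ≈ -0.44.
ε < 0: complements.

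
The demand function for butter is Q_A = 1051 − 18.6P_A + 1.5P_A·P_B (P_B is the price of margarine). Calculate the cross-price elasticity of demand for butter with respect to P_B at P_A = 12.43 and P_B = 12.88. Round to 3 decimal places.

0.227

At P_A = 12.43 and P_B = 12.88: Q_A = 1059.950.
∂Q_A/∂P_B = 1.5P_A = 1.5(12.43) = 18.6450.
ε = (∂Q_A/∂P_B)(P_B/Q_A) = 18.6450 × (12.88/1059.950) ≈ 0.227.
ε > 0: substitutes.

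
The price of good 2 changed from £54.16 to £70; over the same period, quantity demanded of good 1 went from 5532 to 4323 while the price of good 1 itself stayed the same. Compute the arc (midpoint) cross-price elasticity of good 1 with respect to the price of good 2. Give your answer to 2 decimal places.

ΔQ_1 = 4323 − 5532 = -1209; ΔP_2 = 70 − 54.16 = 15.84.
Midpoints: Q̄_1 = 4927.5, P̄_2 = 62.08.
ε = (ΔQ_1/Q̄_1)/(ΔP_2/P̄_2) = (-1209/4927.5)/(15.84/62.08) ≈ -0.96.
ε < 0: good 1 and good 2 are complements.

-0.96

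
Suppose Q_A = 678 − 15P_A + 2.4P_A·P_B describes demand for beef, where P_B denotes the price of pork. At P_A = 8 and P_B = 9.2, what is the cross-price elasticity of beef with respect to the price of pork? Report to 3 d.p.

0.240

At P_A = 8 and P_B = 9.2: Q_A = 734.64.
∂Q_A/∂P_B = 2.4P_A = 2.4(8) = 19.2000.
ε = (∂Q_A/∂P_B)(P_B/Q_A) = 19.2000 × (9.2/734.64) ≈ 0.240.
ε > 0: substitutes.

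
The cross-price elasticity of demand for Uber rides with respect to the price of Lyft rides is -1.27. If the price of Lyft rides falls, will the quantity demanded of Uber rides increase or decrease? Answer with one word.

increase

ε < 0 and the price of Lyft rides falls, so the quantity of Uber rides moves in the opposite direction: it increases.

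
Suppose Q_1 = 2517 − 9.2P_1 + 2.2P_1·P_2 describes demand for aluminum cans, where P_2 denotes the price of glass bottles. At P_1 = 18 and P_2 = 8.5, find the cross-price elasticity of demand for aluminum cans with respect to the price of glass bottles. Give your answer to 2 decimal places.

At P_1 = 18 and P_2 = 8.5: Q_1 = 2688.
∂Q_1/∂P_2 = 2.2P_1 = 2.2(18) = 39.6000.
ε = (∂Q_1/∂P_2)(P_2/Q_1) = 39.6000 × (8.5/2688) ≈ 0.13.
ε > 0: substitutes.

0.13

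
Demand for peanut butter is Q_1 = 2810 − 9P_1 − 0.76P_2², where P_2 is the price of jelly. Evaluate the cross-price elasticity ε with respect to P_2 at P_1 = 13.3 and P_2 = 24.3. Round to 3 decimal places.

At P_1 = 13.3 and P_2 = 24.3: Q_1 = 2241.528.
∂Q_1/∂P_2 = -1.52P_2 = -1.52(24.3) = -36.9360.
ε = (∂Q_1/∂P_2)(P_2/Q_1) = -36.9360 × (24.3/2241.528) ≈ -0.400.
ε < 0: complements.

-0.400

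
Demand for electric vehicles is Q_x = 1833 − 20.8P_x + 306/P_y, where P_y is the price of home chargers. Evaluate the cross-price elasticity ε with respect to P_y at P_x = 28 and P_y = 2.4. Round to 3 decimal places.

-0.093

At P_x = 28 and P_y = 2.4: Q_x = 1378.1.
∂Q_x/∂P_y = −306/P_y² = -53.1250.
ε = (∂Q_x/∂P_y)(P_y/Q_x) = -53.1250 × (2.4/1378.1) ≈ -0.093.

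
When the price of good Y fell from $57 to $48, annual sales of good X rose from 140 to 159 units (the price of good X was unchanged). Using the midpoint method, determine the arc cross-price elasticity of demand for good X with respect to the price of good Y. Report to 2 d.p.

ΔQ_X = 159 − 140 = 19; ΔP_Y = 48 − 57 = -9.
Midpoints: Q̄_X = 149.5, P̄_Y = 52.50.
ε = (ΔQ_X/Q̄_X)/(ΔP_Y/P̄_Y) = (19/149.5)/(-9/52.50) ≈ -0.74.

-0.74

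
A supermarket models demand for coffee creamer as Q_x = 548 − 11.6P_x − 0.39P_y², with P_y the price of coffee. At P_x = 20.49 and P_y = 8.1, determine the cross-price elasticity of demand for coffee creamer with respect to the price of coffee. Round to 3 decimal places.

-0.180

At P_x = 20.49 and P_y = 8.1: Q_x = 284.728.
∂Q_x/∂P_y = -0.78P_y = -0.78(8.1) = -6.3180.
ε = (∂Q_x/∂P_y)(P_y/Q_x) = -6.3180 × (8.1/284.728) ≈ -0.180.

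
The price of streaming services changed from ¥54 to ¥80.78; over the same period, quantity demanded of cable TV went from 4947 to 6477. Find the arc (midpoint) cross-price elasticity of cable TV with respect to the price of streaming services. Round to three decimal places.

ΔQ_A = 6477 − 4947 = 1530; ΔP_B = 80.78 − 54 = 26.78.
Midpoints: Q̄_A = 5712.0, P̄_B = 67.39.
ε = (ΔQ_A/Q̄_A)/(ΔP_B/P̄_B) = (1530/5712.0)/(26.78/67.39) ≈ 0.674.

0.674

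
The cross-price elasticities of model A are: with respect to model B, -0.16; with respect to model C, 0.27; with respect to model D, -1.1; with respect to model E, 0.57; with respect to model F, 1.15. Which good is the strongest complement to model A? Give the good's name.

model D

Complements have ε < 0. The most negative value is -1.1 (model D).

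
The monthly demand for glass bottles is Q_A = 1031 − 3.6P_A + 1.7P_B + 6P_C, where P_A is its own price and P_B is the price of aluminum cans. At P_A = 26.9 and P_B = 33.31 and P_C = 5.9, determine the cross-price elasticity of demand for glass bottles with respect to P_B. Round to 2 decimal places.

0.06

At P_A = 26.9 and P_B = 33.31 and P_C = 5.9: Q_A = 1026.187.
∂Q_A/∂P_B = 1.7.
ε = (∂Q_A/∂P_B)(P_B/Q_A) = 1.7 × (33.31/1026.187) ≈ 0.06.
Since ε > 0, glass bottles and aluminum cans are substitutes.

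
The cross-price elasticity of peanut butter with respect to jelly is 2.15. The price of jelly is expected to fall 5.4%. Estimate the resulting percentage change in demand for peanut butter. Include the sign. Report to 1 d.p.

%ΔQ ≈ ε × %ΔP of jelly = 2.15 × (-5.4%) = -11.6%.
Demand for peanut butter falls by about 11.6%.

-11.6%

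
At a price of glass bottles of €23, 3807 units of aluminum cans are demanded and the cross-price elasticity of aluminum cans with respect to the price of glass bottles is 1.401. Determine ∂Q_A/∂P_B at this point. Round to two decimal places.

231.90

ε = (∂Q_A/∂P_B)·(P_B/Q_A) ⇒ ∂Q_A/∂P_B = ε·Q_A/P_B = 1.401 × 3807/23 ≈ 231.90.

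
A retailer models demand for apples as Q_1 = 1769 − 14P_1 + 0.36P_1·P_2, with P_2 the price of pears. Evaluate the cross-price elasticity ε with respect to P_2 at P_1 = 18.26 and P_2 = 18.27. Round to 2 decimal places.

At P_1 = 18.26 and P_2 = 18.27: Q_1 = 1633.460.
∂Q_1/∂P_2 = 0.36P_1 = 0.36(18.26) = 6.5736.
ε = (∂Q_1/∂P_2)(P_2/Q_1) = 6.5736 × (18.27/1633.460) ≈ 0.07.
ε > 0: substitutes.

0.07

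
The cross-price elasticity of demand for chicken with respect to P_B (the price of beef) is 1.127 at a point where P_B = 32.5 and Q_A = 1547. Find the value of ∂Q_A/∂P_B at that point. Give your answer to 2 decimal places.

ε = (∂Q_A/∂P_B)·(P_B/Q_A) ⇒ ∂Q_A/∂P_B = ε·Q_A/P_B = 1.127 × 1547/32.5 ≈ 53.65.

53.65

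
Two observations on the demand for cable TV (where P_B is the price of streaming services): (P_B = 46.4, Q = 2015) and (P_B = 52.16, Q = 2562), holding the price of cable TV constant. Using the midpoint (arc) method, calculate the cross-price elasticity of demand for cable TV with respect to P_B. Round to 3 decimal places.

ΔQ_A = 2562 − 2015 = 547; ΔP_B = 52.16 − 46.4 = 5.76.
Midpoints: Q̄_A = 2288.5, P̄_B = 49.28.
ε = (ΔQ_A/Q̄_A)/(ΔP_B/P̄_B) = (547/2288.5)/(5.76/49.28) ≈ 2.045.

2.045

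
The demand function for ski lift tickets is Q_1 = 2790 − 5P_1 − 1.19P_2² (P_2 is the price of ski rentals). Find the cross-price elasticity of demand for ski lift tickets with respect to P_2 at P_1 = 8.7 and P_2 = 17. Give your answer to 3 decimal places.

At P_1 = 8.7 and P_2 = 17: Q_1 = 2402.59.
∂Q_1/∂P_2 = -2.38P_2 = -2.38(17) = -40.4600.
ε = (∂Q_1/∂P_2)(P_2/Q_1) = -40.4600 × (17/2402.59) ≈ -0.286.

-0.286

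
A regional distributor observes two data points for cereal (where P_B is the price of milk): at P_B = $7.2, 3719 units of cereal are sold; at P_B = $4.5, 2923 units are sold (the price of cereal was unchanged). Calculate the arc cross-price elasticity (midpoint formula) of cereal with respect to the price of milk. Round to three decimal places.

ΔQ_A = 2923 − 3719 = -796; ΔP_B = 4.5 − 7.2 = -2.7.
Midpoints: Q̄_A = 3321.0, P̄_B = 5.85.
ε = (ΔQ_A/Q̄_A)/(ΔP_B/P̄_B) = (-796/3321.0)/(-2.7/5.85) ≈ 0.519.
ε > 0: cereal and milk are substitutes.

0.519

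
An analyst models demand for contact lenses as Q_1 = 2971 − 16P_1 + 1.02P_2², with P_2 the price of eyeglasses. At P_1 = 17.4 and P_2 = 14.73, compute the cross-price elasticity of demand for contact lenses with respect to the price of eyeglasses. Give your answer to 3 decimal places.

0.152

At P_1 = 17.4 and P_2 = 14.73: Q_1 = 2913.912.
∂Q_1/∂P_2 = 2.04P_2 = 2.04(14.73) = 30.0492.
ε = (∂Q_1/∂P_2)(P_2/Q_1) = 30.0492 × (14.73/2913.912) ≈ 0.152.
ε > 0: substitutes.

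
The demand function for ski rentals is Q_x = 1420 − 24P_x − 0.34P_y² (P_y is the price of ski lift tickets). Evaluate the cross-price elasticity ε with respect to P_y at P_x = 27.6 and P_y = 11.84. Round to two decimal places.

At P_x = 27.6 and P_y = 11.84: Q_x = 709.937.
∂Q_x/∂P_y = -0.68P_y = -0.68(11.84) = -8.0512.
ε = (∂Q_x/∂P_y)(P_y/Q_x) = -8.0512 × (11.84/709.937) ≈ -0.13.
ε < 0: complements.

-0.13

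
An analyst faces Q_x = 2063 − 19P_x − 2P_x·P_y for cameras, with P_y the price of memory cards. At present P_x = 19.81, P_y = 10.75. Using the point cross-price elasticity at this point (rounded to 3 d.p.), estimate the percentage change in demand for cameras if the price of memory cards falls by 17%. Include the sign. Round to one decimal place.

5.7%

At P_x = 19.81, P_y = 10.75: Q_x = 1260.695.
∂Q_x/∂P_y = -2P_x = -39.6200.
ε = (∂Q_x/∂P_y)(P_y/Q_x) = -39.6200 × 10.75/1260.695 ≈ -0.338.
%ΔQ_x ≈ ε × %ΔP_y = -0.338 × (-17%) = 5.7%.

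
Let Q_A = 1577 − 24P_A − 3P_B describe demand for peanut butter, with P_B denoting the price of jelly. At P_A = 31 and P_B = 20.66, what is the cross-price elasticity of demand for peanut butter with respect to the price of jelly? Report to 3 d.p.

At P_A = 31 and P_B = 20.66: Q_A = 771.02.
∂Q_A/∂P_B = -3.
ε = (∂Q_A/∂P_B)(P_B/Q_A) = -3 × (20.66/771.02) ≈ -0.080.
Since ε < 0, peanut butter and jelly are complements.

-0.080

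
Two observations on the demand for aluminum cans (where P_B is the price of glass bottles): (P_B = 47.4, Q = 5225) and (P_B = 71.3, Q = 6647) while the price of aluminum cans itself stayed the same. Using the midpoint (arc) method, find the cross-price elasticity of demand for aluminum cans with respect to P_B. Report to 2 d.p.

0.59

ΔQ_A = 6647 − 5225 = 1422; ΔP_B = 71.3 − 47.4 = 23.9.
Midpoints: Q̄_A = 5936.0, P̄_B = 59.35.
ε = (ΔQ_A/Q̄_A)/(ΔP_B/P̄_B) = (1422/5936.0)/(23.9/59.35) ≈ 0.59.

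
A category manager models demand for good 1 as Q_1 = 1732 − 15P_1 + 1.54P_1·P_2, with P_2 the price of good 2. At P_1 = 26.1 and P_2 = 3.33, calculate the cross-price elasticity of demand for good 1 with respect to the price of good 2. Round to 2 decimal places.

At P_1 = 26.1 and P_2 = 3.33: Q_1 = 1474.346.
∂Q_1/∂P_2 = 1.54P_1 = 1.54(26.1) = 40.1940.
ε = (∂Q_1/∂P_2)(P_2/Q_1) = 40.1940 × (3.33/1474.346) ≈ 0.09.

0.09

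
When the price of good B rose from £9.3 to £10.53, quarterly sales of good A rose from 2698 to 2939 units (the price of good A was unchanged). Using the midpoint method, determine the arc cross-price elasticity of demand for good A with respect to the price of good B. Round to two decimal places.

0.69

ΔQ_A = 2939 − 2698 = 241; ΔP_B = 10.53 − 9.3 = 1.23.
Midpoints: Q̄_A = 2818.5, P̄_B = 9.91.
ε = (ΔQ_A/Q̄_A)/(ΔP_B/P̄_B) = (241/2818.5)/(1.23/9.91) ≈ 0.69.
ε > 0: good A and good B are substitutes.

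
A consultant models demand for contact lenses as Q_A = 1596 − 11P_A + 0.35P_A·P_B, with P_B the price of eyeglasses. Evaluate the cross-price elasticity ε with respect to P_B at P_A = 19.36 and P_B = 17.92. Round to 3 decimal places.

At P_A = 19.36 and P_B = 17.92: Q_A = 1504.466.
∂Q_A/∂P_B = 0.35P_A = 0.35(19.36) = 6.7760.
ε = (∂Q_A/∂P_B)(P_B/Q_A) = 6.7760 × (17.92/1504.466) ≈ 0.081.

0.081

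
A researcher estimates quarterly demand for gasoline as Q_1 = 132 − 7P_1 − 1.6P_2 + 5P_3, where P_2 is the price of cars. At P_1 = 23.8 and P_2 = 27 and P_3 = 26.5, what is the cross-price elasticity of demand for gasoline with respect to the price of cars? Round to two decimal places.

-0.79

At P_1 = 23.8 and P_2 = 27 and P_3 = 26.5: Q_1 = 54.7.
∂Q_1/∂P_2 = -1.6.
ε = (∂Q_1/∂P_2)(P_2/Q_1) = -1.6 × (27/54.7) ≈ -0.79.
Since ε < 0, gasoline and cars are complements.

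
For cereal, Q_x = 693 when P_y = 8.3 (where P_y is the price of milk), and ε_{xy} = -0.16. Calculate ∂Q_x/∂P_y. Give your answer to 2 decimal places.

ε = (∂Q_x/∂P_y)·(P_y/Q_x) ⇒ ∂Q_x/∂P_y = ε·Q_x/P_y = -0.16 × 693/8.3 ≈ -13.36.

-13.36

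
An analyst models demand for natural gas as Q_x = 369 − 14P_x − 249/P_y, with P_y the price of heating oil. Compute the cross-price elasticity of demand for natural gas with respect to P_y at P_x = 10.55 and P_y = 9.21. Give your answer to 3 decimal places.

0.139

At P_x = 10.55 and P_y = 9.21: Q_x = 194.264.
∂Q_x/∂P_y = 249/P_y² = 2.9355.
ε = (∂Q_x/∂P_y)(P_y/Q_x) = 2.9355 × (9.21/194.264) ≈ 0.139.
ε > 0: substitutes.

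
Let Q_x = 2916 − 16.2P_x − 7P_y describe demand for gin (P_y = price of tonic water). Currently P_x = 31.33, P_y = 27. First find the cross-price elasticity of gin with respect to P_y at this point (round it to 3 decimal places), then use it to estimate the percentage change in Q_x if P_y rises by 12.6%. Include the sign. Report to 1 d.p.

-1.1%

At P_x = 31.33, P_y = 27: Q_x = 2219.454.
∂Q_x/∂P_y = -7.
ε = (∂Q_x/∂P_y)(P_y/Q_x) = -7.0000 × 27/2219.454 ≈ -0.085.
%ΔQ_x ≈ ε × %ΔP_y = -0.085 × (12.6%) = -1.1%.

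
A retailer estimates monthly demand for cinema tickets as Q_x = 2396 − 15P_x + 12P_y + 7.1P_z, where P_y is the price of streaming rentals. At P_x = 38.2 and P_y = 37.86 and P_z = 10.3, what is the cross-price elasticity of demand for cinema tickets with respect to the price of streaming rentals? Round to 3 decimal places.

At P_x = 38.2 and P_y = 37.86 and P_z = 10.3: Q_x = 2350.45.
∂Q_x/∂P_y = 12.
ε = (∂Q_x/∂P_y)(P_y/Q_x) = 12 × (37.86/2350.45) ≈ 0.193.
Since ε > 0, cinema tickets and streaming rentals are substitutes.

0.193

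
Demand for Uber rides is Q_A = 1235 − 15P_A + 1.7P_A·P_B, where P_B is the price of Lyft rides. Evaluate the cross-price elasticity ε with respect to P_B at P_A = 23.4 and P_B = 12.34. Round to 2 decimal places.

At P_A = 23.4 and P_B = 12.34: Q_A = 1374.885.
∂Q_A/∂P_B = 1.7P_A = 1.7(23.4) = 39.7800.
ε = (∂Q_A/∂P_B)(P_B/Q_A) = 39.7800 × (12.34/1374.885) ≈ 0.36.
ε > 0: substitutes.

0.36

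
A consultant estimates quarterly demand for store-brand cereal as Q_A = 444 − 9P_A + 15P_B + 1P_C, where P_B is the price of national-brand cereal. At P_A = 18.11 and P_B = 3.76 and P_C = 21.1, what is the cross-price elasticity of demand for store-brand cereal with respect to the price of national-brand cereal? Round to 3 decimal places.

At P_A = 18.11 and P_B = 3.76 and P_C = 21.1: Q_A = 358.51.
∂Q_A/∂P_B = 15.
ε = (∂Q_A/∂P_B)(P_B/Q_A) = 15 × (3.76/358.51) ≈ 0.157.

0.157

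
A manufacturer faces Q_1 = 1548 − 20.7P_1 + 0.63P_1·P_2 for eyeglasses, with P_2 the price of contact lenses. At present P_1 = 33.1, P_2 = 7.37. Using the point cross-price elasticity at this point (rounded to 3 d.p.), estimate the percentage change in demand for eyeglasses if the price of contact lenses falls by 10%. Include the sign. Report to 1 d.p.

At P_1 = 33.1, P_2 = 7.37: Q_1 = 1016.517.
∂Q_1/∂P_2 = 0.63P_1 = 20.8530.
ε = (∂Q_1/∂P_2)(P_2/Q_1) = 20.8530 × 7.37/1016.517 ≈ 0.151.
%ΔQ_1 ≈ ε × %ΔP_2 = 0.151 × (-10%) = -1.5%.

-1.5%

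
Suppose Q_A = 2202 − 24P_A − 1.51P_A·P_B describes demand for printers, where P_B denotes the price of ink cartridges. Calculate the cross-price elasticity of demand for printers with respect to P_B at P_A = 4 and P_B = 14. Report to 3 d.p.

-0.042

At P_A = 4 and P_B = 14: Q_A = 2021.44.
∂Q_A/∂P_B = -1.51P_A = -1.51(4) = -6.0400.
ε = (∂Q_A/∂P_B)(P_B/Q_A) = -6.0400 × (14/2021.44) ≈ -0.042.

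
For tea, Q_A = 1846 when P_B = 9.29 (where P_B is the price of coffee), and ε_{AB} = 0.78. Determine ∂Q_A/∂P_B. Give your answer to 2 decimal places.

154.99

ε = (∂Q_A/∂P_B)·(P_B/Q_A) ⇒ ∂Q_A/∂P_B = ε·Q_A/P_B = 0.78 × 1846/9.29 ≈ 154.99.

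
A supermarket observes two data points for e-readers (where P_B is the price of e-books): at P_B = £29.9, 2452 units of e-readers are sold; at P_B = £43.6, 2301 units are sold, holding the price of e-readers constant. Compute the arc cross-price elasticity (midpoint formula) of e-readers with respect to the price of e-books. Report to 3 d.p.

ΔQ_A = 2301 − 2452 = -151; ΔP_B = 43.6 − 29.9 = 13.7.
Midpoints: Q̄_A = 2376.5, P̄_B = 36.75.
ε = (ΔQ_A/Q̄_A)/(ΔP_B/P̄_B) = (-151/2376.5)/(13.7/36.75) ≈ -0.170.
ε < 0: e-readers and e-books are complements.

-0.170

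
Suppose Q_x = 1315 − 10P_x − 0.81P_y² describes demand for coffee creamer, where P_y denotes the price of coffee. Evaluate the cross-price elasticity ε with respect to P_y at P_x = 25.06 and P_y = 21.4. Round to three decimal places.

-1.070

At P_x = 25.06 and P_y = 21.4: Q_x = 693.452.
∂Q_x/∂P_y = -1.62P_y = -1.62(21.4) = -34.6680.
ε = (∂Q_x/∂P_y)(P_y/Q_x) = -34.6680 × (21.4/693.452) ≈ -1.070.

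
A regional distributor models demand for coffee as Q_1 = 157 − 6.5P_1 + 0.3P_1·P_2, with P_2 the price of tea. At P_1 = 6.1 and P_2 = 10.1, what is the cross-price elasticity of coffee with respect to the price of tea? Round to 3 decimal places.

0.136

At P_1 = 6.1 and P_2 = 10.1: Q_1 = 135.833.
∂Q_1/∂P_2 = 0.3P_1 = 0.3(6.1) = 1.8300.
ε = (∂Q_1/∂P_2)(P_2/Q_1) = 1.8300 × (10.1/135.833) ≈ 0.136.
ε > 0: substitutes.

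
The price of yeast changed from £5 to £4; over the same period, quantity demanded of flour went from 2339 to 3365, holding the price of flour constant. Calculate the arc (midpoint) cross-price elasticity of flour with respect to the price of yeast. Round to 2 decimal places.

-1.62

ΔQ_A = 3365 − 2339 = 1026; ΔP_B = 4 − 5 = -1.
Midpoints: Q̄_A = 2852.0, P̄_B = 4.50.
ε = (ΔQ_A/Q̄_A)/(ΔP_B/P̄_B) = (1026/2852.0)/(-1/4.50) ≈ -1.62.
ε < 0: flour and yeast are complements.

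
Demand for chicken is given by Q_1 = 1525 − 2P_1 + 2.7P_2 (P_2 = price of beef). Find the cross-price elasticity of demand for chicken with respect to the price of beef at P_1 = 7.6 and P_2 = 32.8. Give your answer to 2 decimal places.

At P_1 = 7.6 and P_2 = 32.8: Q_1 = 1598.36.
∂Q_1/∂P_2 = 2.7.
ε = (∂Q_1/∂P_2)(P_2/Q_1) = 2.7 × (32.8/1598.36) ≈ 0.06.
Since ε > 0, chicken and beef are substitutes.

0.06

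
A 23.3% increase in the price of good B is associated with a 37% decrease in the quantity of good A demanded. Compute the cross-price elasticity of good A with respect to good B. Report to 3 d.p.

ε = (%ΔQ of good A) / (%ΔP of good B) = (-37%) / (23.3%) ≈ -1.588.
Negative cross-price elasticity: complements.

-1.588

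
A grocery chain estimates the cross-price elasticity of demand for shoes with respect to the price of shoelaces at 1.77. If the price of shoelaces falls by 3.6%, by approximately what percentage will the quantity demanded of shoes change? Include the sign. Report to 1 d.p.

%ΔQ ≈ ε × %ΔP of shoelaces = 1.77 × (-3.6%) = -6.4%.

-6.4%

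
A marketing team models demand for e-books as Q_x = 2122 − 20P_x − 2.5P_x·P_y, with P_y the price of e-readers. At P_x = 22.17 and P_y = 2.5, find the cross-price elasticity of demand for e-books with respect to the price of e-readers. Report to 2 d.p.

-0.09

At P_x = 22.17 and P_y = 2.5: Q_x = 1540.037.
∂Q_x/∂P_y = -2.5P_x = -2.5(22.17) = -55.4250.
ε = (∂Q_x/∂P_y)(P_y/Q_x) = -55.4250 × (2.5/1540.037) ≈ -0.09.
ε < 0: complements.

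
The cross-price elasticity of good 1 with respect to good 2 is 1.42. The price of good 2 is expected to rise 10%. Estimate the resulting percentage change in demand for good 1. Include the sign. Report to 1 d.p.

%ΔQ ≈ ε × %ΔP of good 2 = 1.42 × (10%) = 14.2%.

14.2%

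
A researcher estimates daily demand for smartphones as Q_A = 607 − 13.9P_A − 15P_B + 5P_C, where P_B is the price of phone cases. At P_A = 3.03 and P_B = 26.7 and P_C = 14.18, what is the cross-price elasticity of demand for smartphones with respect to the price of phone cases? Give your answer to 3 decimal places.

At P_A = 3.03 and P_B = 26.7 and P_C = 14.18: Q_A = 235.283.
∂Q_A/∂P_B = -15.
ε = (∂Q_A/∂P_B)(P_B/Q_A) = -15 × (26.7/235.283) ≈ -1.702.

-1.702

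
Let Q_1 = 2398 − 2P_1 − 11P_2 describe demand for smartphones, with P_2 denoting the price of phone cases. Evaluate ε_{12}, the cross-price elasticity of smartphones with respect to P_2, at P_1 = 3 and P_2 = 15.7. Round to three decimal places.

-0.078

At P_1 = 3 and P_2 = 15.7: Q_1 = 2219.3.
∂Q_1/∂P_2 = -11.
ε = (∂Q_1/∂P_2)(P_2/Q_1) = -11 × (15.7/2219.3) ≈ -0.078.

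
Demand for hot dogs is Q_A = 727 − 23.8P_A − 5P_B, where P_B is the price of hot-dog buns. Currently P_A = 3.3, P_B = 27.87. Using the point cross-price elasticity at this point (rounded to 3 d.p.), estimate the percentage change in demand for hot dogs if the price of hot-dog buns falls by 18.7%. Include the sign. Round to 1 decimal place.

5.1%

At P_A = 3.3, P_B = 27.87: Q_A = 509.11.
∂Q_A/∂P_B = -5.
ε = (∂Q_A/∂P_B)(P_B/Q_A) = -5.0000 × 27.87/509.11 ≈ -0.274.
%ΔQ_A ≈ ε × %ΔP_B = -0.274 × (-18.7%) = 5.1%.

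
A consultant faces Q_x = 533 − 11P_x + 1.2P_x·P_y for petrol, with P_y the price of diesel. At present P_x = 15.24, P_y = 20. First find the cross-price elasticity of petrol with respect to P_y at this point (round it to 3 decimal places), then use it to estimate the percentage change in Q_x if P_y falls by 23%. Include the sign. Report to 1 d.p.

-11.5%

At P_x = 15.24, P_y = 20: Q_x = 731.12.
∂Q_x/∂P_y = 1.2P_x = 18.2880.
ε = (∂Q_x/∂P_y)(P_y/Q_x) = 18.2880 × 20/731.12 ≈ 0.500.
%ΔQ_x ≈ ε × %ΔP_y = 0.500 × (-23%) = -11.5%.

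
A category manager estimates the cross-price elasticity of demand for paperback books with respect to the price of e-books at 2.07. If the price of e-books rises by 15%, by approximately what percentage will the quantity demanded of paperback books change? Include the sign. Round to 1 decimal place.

31.1%

%ΔQ ≈ ε × %ΔP of e-books = 2.07 × (15%) = 31.1%.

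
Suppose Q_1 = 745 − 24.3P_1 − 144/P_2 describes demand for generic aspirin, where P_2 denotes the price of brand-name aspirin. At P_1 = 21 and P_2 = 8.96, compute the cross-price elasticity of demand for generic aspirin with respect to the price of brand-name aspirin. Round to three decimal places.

At P_1 = 21 and P_2 = 8.96: Q_1 = 218.629.
∂Q_1/∂P_2 = 144/P_2² = 1.7937.
ε = (∂Q_1/∂P_2)(P_2/Q_1) = 1.7937 × (8.96/218.629) ≈ 0.074.
ε > 0: substitutes.

0.074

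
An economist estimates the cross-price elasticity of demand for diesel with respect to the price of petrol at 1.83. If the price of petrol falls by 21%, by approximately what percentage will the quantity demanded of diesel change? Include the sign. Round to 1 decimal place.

%ΔQ ≈ ε × %ΔP of petrol = 1.83 × (-21%) = -38.4%.
Demand for diesel falls by about 38.4%.

-38.4%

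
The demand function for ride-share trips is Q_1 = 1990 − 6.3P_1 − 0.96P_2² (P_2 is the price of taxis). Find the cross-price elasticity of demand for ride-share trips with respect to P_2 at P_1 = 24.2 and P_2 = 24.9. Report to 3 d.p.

At P_1 = 24.2 and P_2 = 24.9: Q_1 = 1242.330.
∂Q_1/∂P_2 = -1.92P_2 = -1.92(24.9) = -47.8080.
ε = (∂Q_1/∂P_2)(P_2/Q_1) = -47.8080 × (24.9/1242.330) ≈ -0.958.
ε < 0: complements.

-0.958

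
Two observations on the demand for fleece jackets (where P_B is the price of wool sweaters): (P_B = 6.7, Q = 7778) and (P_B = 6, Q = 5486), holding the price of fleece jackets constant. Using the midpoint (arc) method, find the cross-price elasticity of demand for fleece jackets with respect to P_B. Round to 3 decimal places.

ΔQ_A = 5486 − 7778 = -2292; ΔP_B = 6 − 6.7 = -0.7.
Midpoints: Q̄_A = 6632.0, P̄_B = 6.35.
ε = (ΔQ_A/Q̄_A)/(ΔP_B/P̄_B) = (-2292/6632.0)/(-0.7/6.35) ≈ 3.135.
ε > 0: fleece jackets and wool sweaters are substitutes.

3.135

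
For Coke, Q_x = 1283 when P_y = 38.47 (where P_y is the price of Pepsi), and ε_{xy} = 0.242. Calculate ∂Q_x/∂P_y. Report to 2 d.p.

8.07

ε = (∂Q_x/∂P_y)·(P_y/Q_x) ⇒ ∂Q_x/∂P_y = ε·Q_x/P_y = 0.242 × 1283/38.47 ≈ 8.07.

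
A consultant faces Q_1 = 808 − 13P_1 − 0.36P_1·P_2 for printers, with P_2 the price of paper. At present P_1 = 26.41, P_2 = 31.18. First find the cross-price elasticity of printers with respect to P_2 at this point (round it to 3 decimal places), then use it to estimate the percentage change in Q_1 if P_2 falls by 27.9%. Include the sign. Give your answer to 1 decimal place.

49.2%

At P_1 = 26.41, P_2 = 31.18: Q_1 = 168.223.
∂Q_1/∂P_2 = -0.36P_1 = -9.5076.
ε = (∂Q_1/∂P_2)(P_2/Q_1) = -9.5076 × 31.18/168.223 ≈ -1.762.
%ΔQ_1 ≈ ε × %ΔP_2 = -1.762 × (-27.9%) = 49.2%.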